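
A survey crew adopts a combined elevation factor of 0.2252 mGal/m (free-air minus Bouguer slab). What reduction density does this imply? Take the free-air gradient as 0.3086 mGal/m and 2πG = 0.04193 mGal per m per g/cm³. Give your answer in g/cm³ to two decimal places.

0.2252 = 0.3086 − 0.04193 × ρ
ρ = (0.3086 − 0.2252) / 0.04193 = 1.99 g/cm³

1.99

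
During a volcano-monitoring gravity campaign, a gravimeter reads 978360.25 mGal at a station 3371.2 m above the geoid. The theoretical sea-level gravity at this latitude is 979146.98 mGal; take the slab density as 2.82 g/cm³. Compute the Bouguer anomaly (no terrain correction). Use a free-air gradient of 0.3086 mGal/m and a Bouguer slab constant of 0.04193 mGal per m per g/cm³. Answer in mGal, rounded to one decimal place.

Free-air correction = 0.3086 × 3371.2 = 1040.35 mGal
Free-air anomaly = 978360.25 − 979146.98 + (1040.35) = 253.62 mGal
Bouguer slab correction = 0.04193 × 2.82 × 3371.2 = 398.62 mGal
Simple Bouguer anomaly = 253.62 − (398.62) = -145.00 mGal

-145.0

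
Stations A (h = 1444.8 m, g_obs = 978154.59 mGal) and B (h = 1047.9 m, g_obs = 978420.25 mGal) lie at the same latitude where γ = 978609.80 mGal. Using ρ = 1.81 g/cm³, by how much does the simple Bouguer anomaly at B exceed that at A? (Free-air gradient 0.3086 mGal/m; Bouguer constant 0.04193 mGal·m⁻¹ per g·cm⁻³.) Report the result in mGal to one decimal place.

173.3

Δg_SB(A) = 978154.59 − 978609.80 + 0.3086×1444.8 − 0.04193×1.81×1444.8 = -119.00 mGal
Δg_SB(B) = 978420.25 − 978609.80 + 0.3086×1047.9 − 0.04193×1.81×1047.9 = 54.30 mGal
Difference = 54.30 − (-119.00) = 173.30 mGal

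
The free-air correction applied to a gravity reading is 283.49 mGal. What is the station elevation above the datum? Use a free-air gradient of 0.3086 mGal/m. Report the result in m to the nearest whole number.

919

h = 283.49 / 0.3086 = 918.63 m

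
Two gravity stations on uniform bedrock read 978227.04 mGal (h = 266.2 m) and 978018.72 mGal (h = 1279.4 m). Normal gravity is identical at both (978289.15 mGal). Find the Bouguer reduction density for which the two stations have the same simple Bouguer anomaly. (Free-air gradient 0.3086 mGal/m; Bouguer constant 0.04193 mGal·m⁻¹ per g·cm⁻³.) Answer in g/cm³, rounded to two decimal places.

2.46

Δg_obs = 978018.72 − 978227.04 = -208.32 mGal over Δh = 1279.4 − 266.2 = 1013.2 m
Equal Bouguer anomalies ⇒ Δg_obs + (0.3086 − 0.04193ρ)·Δh = 0
0.3086 − 0.04193ρ = −Δg_obs/Δh = 0.20561
ρ = (0.3086 − 0.20561) / 0.04193 = 2.46 g/cm³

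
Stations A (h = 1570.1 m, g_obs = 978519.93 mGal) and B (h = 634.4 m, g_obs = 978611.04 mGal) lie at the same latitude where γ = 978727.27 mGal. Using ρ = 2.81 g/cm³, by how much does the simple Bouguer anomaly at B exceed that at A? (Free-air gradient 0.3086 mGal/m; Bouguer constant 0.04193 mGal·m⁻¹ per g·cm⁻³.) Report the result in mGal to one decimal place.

-87.4

Δg_SB(A) = 978519.93 − 978727.27 + 0.3086×1570.1 − 0.04193×2.81×1570.1 = 92.20 mGal
Δg_SB(B) = 978611.04 − 978727.27 + 0.3086×634.4 − 0.04193×2.81×634.4 = 4.80 mGal
Difference = 4.80 − (92.20) = -87.40 mGal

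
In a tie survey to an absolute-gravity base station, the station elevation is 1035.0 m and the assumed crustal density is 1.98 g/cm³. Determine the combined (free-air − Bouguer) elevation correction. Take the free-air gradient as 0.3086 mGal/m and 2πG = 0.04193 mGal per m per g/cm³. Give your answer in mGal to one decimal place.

233.5

Combined gradient = 0.3086 − 0.04193 × 1.98 = 0.2255786 mGal/m
Combined elevation correction = 0.2255786 × 1035.0 = 233.5 mGal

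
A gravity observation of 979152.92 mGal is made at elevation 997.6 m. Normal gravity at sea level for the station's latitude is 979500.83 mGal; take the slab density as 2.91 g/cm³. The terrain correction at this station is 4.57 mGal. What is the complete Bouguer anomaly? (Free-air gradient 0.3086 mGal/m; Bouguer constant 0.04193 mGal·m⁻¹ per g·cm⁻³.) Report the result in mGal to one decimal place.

Free-air correction = 0.3086 × 997.6 = 307.86 mGal
Free-air anomaly = 979152.92 − 979500.83 + (307.86) = -40.05 mGal
Bouguer slab correction = 0.04193 × 2.91 × 997.6 = 121.72 mGal
Simple Bouguer anomaly = -40.05 − (121.72) = -161.77 mGal
Complete Bouguer anomaly = -161.77 + 4.57 = -157.20 mGal

-157.2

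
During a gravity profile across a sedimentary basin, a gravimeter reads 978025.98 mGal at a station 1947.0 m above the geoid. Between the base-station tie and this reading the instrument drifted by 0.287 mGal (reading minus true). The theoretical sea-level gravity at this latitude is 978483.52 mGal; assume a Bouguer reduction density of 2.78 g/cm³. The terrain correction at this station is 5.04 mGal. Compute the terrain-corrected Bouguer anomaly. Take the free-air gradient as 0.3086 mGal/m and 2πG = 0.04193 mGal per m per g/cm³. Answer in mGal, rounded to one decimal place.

Drift-corrected reading = 978025.98 − (0.287) = 978025.693 mGal
Free-air correction = 0.3086 × 1947.0 = 600.84 mGal
Free-air anomaly = 978025.693 − 978483.52 + (600.84) = 143.013 mGal
Bouguer slab correction = 0.04193 × 2.78 × 1947.0 = 226.95 mGal
Simple Bouguer anomaly = 143.013 − (226.95) = -83.937 mGal
Complete Bouguer anomaly = -83.937 + 5.04 = -78.897 mGal

-78.9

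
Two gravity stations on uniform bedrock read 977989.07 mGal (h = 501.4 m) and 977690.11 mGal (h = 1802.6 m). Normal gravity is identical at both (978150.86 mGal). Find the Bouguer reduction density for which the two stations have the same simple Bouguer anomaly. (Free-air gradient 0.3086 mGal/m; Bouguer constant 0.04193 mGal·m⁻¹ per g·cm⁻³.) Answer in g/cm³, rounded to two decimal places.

Δg_obs = 977690.11 − 977989.07 = -298.96 mGal over Δh = 1802.6 − 501.4 = 1301.2 m
Equal Bouguer anomalies ⇒ Δg_obs + (0.3086 − 0.04193ρ)·Δh = 0
0.3086 − 0.04193ρ = −Δg_obs/Δh = 0.22976
ρ = (0.3086 − 0.22976) / 0.04193 = 1.88 g/cm³

1.88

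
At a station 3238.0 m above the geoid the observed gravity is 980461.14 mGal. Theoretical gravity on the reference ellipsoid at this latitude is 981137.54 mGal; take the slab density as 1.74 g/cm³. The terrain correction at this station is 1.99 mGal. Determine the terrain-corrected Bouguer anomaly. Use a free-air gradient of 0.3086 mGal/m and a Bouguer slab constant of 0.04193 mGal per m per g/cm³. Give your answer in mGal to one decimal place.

Free-air correction = 0.3086 × 3238.0 = 999.25 mGal
Free-air anomaly = 980461.14 − 981137.54 + (999.25) = 322.85 mGal
Bouguer slab correction = 0.04193 × 1.74 × 3238.0 = 236.24 mGal
Simple Bouguer anomaly = 322.85 − (236.24) = 86.61 mGal
Complete Bouguer anomaly = 86.61 + 1.99 = 88.60 mGal

88.6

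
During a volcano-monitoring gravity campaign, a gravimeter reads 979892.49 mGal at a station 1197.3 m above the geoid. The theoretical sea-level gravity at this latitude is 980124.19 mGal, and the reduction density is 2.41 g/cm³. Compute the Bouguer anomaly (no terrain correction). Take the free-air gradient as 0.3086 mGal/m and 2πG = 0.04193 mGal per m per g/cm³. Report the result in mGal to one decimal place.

Free-air correction = 0.3086 × 1197.3 = 369.49 mGal
Free-air anomaly = 979892.49 − 980124.19 + (369.49) = 137.79 mGal
Bouguer slab correction = 0.04193 × 2.41 × 1197.3 = 120.99 mGal
Simple Bouguer anomaly = 137.79 − (120.99) = 16.80 mGal

16.8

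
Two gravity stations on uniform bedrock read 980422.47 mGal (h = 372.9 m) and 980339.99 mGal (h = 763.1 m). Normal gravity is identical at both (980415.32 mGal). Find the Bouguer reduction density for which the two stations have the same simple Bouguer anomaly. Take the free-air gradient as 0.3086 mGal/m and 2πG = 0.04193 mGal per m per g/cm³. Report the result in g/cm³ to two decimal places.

2.32

Δg_obs = 980339.99 − 980422.47 = -82.48 mGal over Δh = 763.1 − 372.9 = 390.2 m
Equal Bouguer anomalies ⇒ Δg_obs + (0.3086 − 0.04193ρ)·Δh = 0
0.3086 − 0.04193ρ = −Δg_obs/Δh = 0.21138
ρ = (0.3086 − 0.21138) / 0.04193 = 2.32 g/cm³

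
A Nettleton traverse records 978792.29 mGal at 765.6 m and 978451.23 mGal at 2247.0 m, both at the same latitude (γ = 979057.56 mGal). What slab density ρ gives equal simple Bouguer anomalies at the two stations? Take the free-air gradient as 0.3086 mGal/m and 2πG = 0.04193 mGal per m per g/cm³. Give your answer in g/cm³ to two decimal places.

Δg_obs = 978451.23 − 978792.29 = -341.06 mGal over Δh = 2247.0 − 765.6 = 1481.4 m
Equal Bouguer anomalies ⇒ Δg_obs + (0.3086 − 0.04193ρ)·Δh = 0
0.3086 − 0.04193ρ = −Δg_obs/Δh = 0.23023
ρ = (0.3086 − 0.23023) / 0.04193 = 1.87 g/cm³

1.87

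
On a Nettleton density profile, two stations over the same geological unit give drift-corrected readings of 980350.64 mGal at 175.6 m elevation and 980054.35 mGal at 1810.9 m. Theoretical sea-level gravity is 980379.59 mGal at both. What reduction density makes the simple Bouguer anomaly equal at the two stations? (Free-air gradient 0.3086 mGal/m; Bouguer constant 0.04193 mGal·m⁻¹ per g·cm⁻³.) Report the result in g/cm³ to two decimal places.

Δg_obs = 980054.35 − 980350.64 = -296.29 mGal over Δh = 1810.9 − 175.6 = 1635.3 m
Equal Bouguer anomalies ⇒ Δg_obs + (0.3086 − 0.04193ρ)·Δh = 0
0.3086 − 0.04193ρ = −Δg_obs/Δh = 0.18118
ρ = (0.3086 − 0.18118) / 0.04193 = 3.04 g/cm³

3.04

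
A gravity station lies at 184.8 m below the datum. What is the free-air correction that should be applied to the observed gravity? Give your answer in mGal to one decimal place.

-57.0

Free-air correction = 0.3086 × -184.8 = -57.0 mGal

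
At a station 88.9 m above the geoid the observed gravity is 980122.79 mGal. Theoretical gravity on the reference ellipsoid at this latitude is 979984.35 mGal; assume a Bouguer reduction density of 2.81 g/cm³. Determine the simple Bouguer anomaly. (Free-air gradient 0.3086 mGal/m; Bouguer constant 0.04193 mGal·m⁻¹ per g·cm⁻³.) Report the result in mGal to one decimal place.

Free-air correction = 0.3086 × 88.9 = 27.43 mGal
Free-air anomaly = 980122.79 − 979984.35 + (27.43) = 165.87 mGal
Bouguer slab correction = 0.04193 × 2.81 × 88.9 = 10.47 mGal
Simple Bouguer anomaly = 165.87 − (10.47) = 155.40 mGal

155.4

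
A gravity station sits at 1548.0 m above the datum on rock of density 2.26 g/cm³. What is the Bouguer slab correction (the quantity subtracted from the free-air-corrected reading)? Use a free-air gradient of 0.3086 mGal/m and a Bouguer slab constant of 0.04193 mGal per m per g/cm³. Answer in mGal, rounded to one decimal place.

146.7

Bouguer slab correction = 0.04193 × 2.26 × 1548.0 = 146.7 mGal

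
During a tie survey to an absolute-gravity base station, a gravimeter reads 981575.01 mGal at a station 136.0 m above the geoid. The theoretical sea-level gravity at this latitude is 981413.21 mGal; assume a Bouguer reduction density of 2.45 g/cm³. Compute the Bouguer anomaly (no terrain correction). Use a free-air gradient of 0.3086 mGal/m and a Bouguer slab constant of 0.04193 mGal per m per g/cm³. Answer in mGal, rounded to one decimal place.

Free-air correction = 0.3086 × 136.0 = 41.97 mGal
Free-air anomaly = 981575.01 − 981413.21 + (41.97) = 203.77 mGal
Bouguer slab correction = 0.04193 × 2.45 × 136.0 = 13.97 mGal
Simple Bouguer anomaly = 203.77 − (13.97) = 189.80 mGal

189.8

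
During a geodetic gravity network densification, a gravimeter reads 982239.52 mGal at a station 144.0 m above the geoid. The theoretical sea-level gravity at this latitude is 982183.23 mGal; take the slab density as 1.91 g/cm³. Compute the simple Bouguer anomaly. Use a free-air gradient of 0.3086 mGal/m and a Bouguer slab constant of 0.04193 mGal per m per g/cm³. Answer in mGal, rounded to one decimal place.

Free-air correction = 0.3086 × 144.0 = 44.44 mGal
Free-air anomaly = 982239.52 − 982183.23 + (44.44) = 100.73 mGal
Bouguer slab correction = 0.04193 × 1.91 × 144.0 = 11.53 mGal
Simple Bouguer anomaly = 100.73 − (11.53) = 89.20 mGal

89.2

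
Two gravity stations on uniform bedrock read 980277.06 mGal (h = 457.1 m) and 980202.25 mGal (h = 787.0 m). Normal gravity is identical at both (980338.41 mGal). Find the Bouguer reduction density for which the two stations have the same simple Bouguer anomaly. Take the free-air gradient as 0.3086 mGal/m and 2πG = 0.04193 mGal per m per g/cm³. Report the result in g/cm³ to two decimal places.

Δg_obs = 980202.25 − 980277.06 = -74.81 mGal over Δh = 787.0 − 457.1 = 329.9 m
Equal Bouguer anomalies ⇒ Δg_obs + (0.3086 − 0.04193ρ)·Δh = 0
0.3086 − 0.04193ρ = −Δg_obs/Δh = 0.22677
ρ = (0.3086 − 0.22677) / 0.04193 = 1.95 g/cm³

1.95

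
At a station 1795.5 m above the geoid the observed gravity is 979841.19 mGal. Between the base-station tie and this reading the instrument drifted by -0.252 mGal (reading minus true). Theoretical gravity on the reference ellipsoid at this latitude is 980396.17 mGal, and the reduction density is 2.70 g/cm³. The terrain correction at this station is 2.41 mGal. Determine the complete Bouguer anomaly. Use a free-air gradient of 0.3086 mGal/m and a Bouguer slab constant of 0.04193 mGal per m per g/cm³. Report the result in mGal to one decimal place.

-201.5

Drift-corrected reading = 979841.19 − (-0.252) = 979841.442 mGal
Free-air correction = 0.3086 × 1795.5 = 554.09 mGal
Free-air anomaly = 979841.442 − 980396.17 + (554.09) = -0.638 mGal
Bouguer slab correction = 0.04193 × 2.70 × 1795.5 = 203.27 mGal
Simple Bouguer anomaly = -0.638 − (203.27) = -203.908 mGal
Complete Bouguer anomaly = -203.908 + 2.41 = -201.498 mGal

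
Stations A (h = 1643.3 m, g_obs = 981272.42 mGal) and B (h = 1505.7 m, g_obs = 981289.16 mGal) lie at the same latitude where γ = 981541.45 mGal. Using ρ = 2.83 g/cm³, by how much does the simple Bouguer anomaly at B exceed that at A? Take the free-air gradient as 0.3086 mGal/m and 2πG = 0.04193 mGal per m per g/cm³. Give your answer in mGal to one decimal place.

-9.4

Δg_SB(A) = 981272.42 − 981541.45 + 0.3086×1643.3 − 0.04193×2.83×1643.3 = 43.10 mGal
Δg_SB(B) = 981289.16 − 981541.45 + 0.3086×1505.7 − 0.04193×2.83×1505.7 = 33.70 mGal
Difference = 33.70 − (43.10) = -9.40 mGal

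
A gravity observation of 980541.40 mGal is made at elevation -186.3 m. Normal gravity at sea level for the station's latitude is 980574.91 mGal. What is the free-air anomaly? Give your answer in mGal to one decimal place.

-91.0

Free-air correction = 0.3086 × -186.3 = -57.49 mGal
Free-air anomaly = 980541.40 − 980574.91 + (-57.49) = -91.00 mGal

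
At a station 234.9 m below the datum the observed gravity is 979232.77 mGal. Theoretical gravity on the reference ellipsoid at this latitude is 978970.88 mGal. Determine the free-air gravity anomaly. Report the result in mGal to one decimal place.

Free-air correction = 0.3086 × -234.9 = -72.49 mGal
Free-air anomaly = 979232.77 − 978970.88 + (-72.49) = 189.40 mGal

189.4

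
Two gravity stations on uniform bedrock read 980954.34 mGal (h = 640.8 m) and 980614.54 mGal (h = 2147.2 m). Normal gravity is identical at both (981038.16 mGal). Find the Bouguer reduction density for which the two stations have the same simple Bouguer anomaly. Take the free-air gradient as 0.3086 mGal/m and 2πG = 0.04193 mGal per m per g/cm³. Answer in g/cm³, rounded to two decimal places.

1.98

Δg_obs = 980614.54 − 980954.34 = -339.80 mGal over Δh = 2147.2 − 640.8 = 1506.4 m
Equal Bouguer anomalies ⇒ Δg_obs + (0.3086 − 0.04193ρ)·Δh = 0
0.3086 − 0.04193ρ = −Δg_obs/Δh = 0.22557
ρ = (0.3086 − 0.22557) / 0.04193 = 1.98 g/cm³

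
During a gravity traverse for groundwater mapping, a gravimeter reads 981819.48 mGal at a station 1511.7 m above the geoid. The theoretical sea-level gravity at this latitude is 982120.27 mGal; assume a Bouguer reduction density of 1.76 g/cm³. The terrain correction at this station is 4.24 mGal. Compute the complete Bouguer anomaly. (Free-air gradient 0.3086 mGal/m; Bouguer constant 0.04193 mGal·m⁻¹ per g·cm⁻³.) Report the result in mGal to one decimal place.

58.4

Free-air correction = 0.3086 × 1511.7 = 466.51 mGal
Free-air anomaly = 981819.48 − 982120.27 + (466.51) = 165.72 mGal
Bouguer slab correction = 0.04193 × 1.76 × 1511.7 = 111.56 mGal
Simple Bouguer anomaly = 165.72 − (111.56) = 54.16 mGal
Complete Bouguer anomaly = 54.16 + 4.24 = 58.40 mGal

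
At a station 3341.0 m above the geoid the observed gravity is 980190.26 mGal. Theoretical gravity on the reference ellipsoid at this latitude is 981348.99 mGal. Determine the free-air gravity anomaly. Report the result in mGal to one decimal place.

-127.7

Free-air correction = 0.3086 × 3341.0 = 1031.03 mGal
Free-air anomaly = 980190.26 − 981348.99 + (1031.03) = -127.70 mGal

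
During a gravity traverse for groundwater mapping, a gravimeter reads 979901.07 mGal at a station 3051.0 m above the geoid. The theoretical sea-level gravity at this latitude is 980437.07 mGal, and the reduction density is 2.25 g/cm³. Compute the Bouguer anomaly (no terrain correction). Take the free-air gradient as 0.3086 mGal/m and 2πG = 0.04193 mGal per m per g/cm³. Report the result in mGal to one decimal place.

Free-air correction = 0.3086 × 3051.0 = 941.54 mGal
Free-air anomaly = 979901.07 − 980437.07 + (941.54) = 405.54 mGal
Bouguer slab correction = 0.04193 × 2.25 × 3051.0 = 287.84 mGal
Simple Bouguer anomaly = 405.54 − (287.84) = 117.70 mGal

117.7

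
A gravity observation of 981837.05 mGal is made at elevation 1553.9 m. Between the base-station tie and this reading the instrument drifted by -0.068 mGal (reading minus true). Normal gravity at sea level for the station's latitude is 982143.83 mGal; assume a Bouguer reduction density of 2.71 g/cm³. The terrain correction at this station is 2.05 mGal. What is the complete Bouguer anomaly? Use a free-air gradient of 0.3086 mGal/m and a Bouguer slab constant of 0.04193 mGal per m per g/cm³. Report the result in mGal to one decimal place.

Drift-corrected reading = 981837.05 − (-0.068) = 981837.118 mGal
Free-air correction = 0.3086 × 1553.9 = 479.53 mGal
Free-air anomaly = 981837.118 − 982143.83 + (479.53) = 172.818 mGal
Bouguer slab correction = 0.04193 × 2.71 × 1553.9 = 176.57 mGal
Simple Bouguer anomaly = 172.818 − (176.57) = -3.752 mGal
Complete Bouguer anomaly = -3.752 + 2.05 = -1.702 mGal

-1.7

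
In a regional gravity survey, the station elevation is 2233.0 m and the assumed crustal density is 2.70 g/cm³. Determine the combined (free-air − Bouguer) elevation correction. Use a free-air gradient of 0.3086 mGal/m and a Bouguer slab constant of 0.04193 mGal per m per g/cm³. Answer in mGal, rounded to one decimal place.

Combined gradient = 0.3086 − 0.04193 × 2.70 = 0.1953890 mGal/m
Combined elevation correction = 0.1953890 × 2233.0 = 436.3 mGal

436.3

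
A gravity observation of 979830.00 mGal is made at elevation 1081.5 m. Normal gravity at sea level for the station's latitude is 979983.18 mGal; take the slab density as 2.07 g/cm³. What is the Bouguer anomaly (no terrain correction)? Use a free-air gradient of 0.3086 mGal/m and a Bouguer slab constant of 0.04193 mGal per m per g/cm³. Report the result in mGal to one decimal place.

Free-air correction = 0.3086 × 1081.5 = 333.75 mGal
Free-air anomaly = 979830.00 − 979983.18 + (333.75) = 180.57 mGal
Bouguer slab correction = 0.04193 × 2.07 × 1081.5 = 93.87 mGal
Simple Bouguer anomaly = 180.57 − (93.87) = 86.70 mGal

86.7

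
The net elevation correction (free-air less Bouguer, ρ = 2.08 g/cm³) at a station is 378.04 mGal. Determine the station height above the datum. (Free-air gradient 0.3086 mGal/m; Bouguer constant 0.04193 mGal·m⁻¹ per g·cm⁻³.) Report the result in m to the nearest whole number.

1708

Combined gradient = 0.3086 − 0.04193 × 2.08 = 0.2213856 mGal/m
h = 378.04 / 0.2213856 = 1707.61 m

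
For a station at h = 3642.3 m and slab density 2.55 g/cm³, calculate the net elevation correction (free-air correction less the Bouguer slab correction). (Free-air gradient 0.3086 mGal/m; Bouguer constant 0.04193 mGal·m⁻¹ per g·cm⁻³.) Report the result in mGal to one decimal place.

734.6

Combined gradient = 0.3086 − 0.04193 × 2.55 = 0.2016785 mGal/m
Combined elevation correction = 0.2016785 × 3642.3 = 734.6 mGal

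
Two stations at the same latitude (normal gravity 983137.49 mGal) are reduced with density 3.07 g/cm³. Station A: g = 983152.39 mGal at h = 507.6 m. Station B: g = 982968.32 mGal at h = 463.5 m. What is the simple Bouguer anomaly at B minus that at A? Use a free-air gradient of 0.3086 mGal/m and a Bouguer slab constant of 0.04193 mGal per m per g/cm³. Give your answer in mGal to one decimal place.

-192.0

Δg_SB(A) = 983152.39 − 983137.49 + 0.3086×507.6 − 0.04193×3.07×507.6 = 106.20 mGal
Δg_SB(B) = 982968.32 − 983137.49 + 0.3086×463.5 − 0.04193×3.07×463.5 = -85.80 mGal
Difference = -85.80 − (106.20) = -192.00 mGal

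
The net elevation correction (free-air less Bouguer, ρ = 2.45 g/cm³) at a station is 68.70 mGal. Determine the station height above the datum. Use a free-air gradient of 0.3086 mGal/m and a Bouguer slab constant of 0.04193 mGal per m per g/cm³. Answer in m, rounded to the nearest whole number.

Combined gradient = 0.3086 − 0.04193 × 2.45 = 0.2058715 mGal/m
h = 68.70 / 0.2058715 = 333.70 m

334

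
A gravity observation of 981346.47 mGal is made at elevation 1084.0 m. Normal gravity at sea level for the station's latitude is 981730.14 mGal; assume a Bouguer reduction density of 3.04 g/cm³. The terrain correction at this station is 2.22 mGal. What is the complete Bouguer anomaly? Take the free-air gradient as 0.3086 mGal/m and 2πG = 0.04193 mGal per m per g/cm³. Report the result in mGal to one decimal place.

-185.1

Free-air correction = 0.3086 × 1084.0 = 334.52 mGal
Free-air anomaly = 981346.47 − 981730.14 + (334.52) = -49.15 mGal
Bouguer slab correction = 0.04193 × 3.04 × 1084.0 = 138.17 mGal
Simple Bouguer anomaly = -49.15 − (138.17) = -187.32 mGal
Complete Bouguer anomaly = -187.32 + 2.22 = -185.10 mGal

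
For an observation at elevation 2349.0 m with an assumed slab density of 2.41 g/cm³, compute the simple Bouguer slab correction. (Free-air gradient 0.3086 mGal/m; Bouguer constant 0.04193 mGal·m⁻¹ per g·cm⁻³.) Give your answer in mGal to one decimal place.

Bouguer slab correction = 0.04193 × 2.41 × 2349.0 = 237.4 mGal

237.4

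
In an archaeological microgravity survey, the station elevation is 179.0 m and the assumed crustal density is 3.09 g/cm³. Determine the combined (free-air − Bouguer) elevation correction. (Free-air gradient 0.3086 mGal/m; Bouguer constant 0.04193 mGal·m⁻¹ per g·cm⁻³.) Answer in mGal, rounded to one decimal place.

32.0

Combined gradient = 0.3086 − 0.04193 × 3.09 = 0.1790363 mGal/m
Combined elevation correction = 0.1790363 × 179.0 = 32.0 mGal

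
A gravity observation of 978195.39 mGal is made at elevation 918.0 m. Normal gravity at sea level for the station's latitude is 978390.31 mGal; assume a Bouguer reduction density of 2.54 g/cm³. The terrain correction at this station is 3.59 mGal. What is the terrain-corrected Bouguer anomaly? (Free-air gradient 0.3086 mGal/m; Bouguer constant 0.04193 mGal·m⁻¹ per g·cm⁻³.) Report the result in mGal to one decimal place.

-5.8

Free-air correction = 0.3086 × 918.0 = 283.29 mGal
Free-air anomaly = 978195.39 − 978390.31 + (283.29) = 88.37 mGal
Bouguer slab correction = 0.04193 × 2.54 × 918.0 = 97.77 mGal
Simple Bouguer anomaly = 88.37 − (97.77) = -9.40 mGal
Complete Bouguer anomaly = -9.40 + 3.59 = -5.81 mGal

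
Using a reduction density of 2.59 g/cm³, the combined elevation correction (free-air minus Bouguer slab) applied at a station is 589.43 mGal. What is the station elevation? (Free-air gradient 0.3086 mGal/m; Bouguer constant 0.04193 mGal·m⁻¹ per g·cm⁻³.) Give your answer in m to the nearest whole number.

2947

Combined gradient = 0.3086 − 0.04193 × 2.59 = 0.2000013 mGal/m
h = 589.43 / 0.2000013 = 2947.13 m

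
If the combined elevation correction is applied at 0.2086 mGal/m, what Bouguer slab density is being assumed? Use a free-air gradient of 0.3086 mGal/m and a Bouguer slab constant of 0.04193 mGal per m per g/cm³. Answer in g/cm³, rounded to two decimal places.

0.2086 = 0.3086 − 0.04193 × ρ
ρ = (0.3086 − 0.2086) / 0.04193 = 2.38 g/cm³

2.38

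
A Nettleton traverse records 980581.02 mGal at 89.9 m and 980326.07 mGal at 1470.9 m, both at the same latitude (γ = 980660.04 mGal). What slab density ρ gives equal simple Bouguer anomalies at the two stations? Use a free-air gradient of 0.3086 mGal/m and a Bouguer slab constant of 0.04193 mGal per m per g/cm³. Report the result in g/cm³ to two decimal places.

2.96

Δg_obs = 980326.07 − 980581.02 = -254.95 mGal over Δh = 1470.9 − 89.9 = 1381.0 m
Equal Bouguer anomalies ⇒ Δg_obs + (0.3086 − 0.04193ρ)·Δh = 0
0.3086 − 0.04193ρ = −Δg_obs/Δh = 0.18461
ρ = (0.3086 − 0.18461) / 0.04193 = 2.96 g/cm³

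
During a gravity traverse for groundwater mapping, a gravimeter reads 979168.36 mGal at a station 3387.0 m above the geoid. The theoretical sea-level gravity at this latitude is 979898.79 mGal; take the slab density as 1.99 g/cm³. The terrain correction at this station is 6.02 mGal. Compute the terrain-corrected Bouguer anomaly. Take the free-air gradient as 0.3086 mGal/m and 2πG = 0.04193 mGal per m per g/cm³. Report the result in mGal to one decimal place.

Free-air correction = 0.3086 × 3387.0 = 1045.23 mGal
Free-air anomaly = 979168.36 − 979898.79 + (1045.23) = 314.80 mGal
Bouguer slab correction = 0.04193 × 1.99 × 3387.0 = 282.61 mGal
Simple Bouguer anomaly = 314.80 − (282.61) = 32.19 mGal
Complete Bouguer anomaly = 32.19 + 6.02 = 38.21 mGal

38.2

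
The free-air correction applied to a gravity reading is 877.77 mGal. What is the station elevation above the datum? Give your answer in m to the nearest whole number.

h = 877.77 / 0.3086 = 2844.36 m

2844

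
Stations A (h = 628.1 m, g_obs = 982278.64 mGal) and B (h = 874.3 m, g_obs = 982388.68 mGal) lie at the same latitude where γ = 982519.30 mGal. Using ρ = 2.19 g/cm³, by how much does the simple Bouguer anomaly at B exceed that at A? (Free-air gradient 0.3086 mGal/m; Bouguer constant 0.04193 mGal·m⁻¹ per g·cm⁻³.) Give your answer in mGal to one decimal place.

163.4

Δg_SB(A) = 982278.64 − 982519.30 + 0.3086×628.1 − 0.04193×2.19×628.1 = -104.50 mGal
Δg_SB(B) = 982388.68 − 982519.30 + 0.3086×874.3 − 0.04193×2.19×874.3 = 58.90 mGal
Difference = 58.90 − (-104.50) = 163.40 mGal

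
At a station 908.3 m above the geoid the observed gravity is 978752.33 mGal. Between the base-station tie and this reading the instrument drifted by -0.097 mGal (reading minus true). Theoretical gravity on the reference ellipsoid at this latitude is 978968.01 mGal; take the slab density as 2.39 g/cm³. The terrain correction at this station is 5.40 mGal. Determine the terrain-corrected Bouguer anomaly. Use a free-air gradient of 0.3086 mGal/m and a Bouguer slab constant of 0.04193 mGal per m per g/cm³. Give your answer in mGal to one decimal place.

-20.9

Drift-corrected reading = 978752.33 − (-0.097) = 978752.427 mGal
Free-air correction = 0.3086 × 908.3 = 280.30 mGal
Free-air anomaly = 978752.427 − 978968.01 + (280.30) = 64.717 mGal
Bouguer slab correction = 0.04193 × 2.39 × 908.3 = 91.02 mGal
Simple Bouguer anomaly = 64.717 − (91.02) = -26.303 mGal
Complete Bouguer anomaly = -26.303 + 5.40 = -20.903 mGal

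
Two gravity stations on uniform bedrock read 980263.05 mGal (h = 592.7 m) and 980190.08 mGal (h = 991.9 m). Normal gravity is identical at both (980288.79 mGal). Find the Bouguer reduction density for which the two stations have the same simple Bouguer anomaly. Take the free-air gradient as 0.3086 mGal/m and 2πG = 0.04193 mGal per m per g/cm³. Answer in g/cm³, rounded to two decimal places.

3.00

Δg_obs = 980190.08 − 980263.05 = -72.97 mGal over Δh = 991.9 − 592.7 = 399.2 m
Equal Bouguer anomalies ⇒ Δg_obs + (0.3086 − 0.04193ρ)·Δh = 0
0.3086 − 0.04193ρ = −Δg_obs/Δh = 0.18279
ρ = (0.3086 − 0.18279) / 0.04193 = 3.00 g/cm³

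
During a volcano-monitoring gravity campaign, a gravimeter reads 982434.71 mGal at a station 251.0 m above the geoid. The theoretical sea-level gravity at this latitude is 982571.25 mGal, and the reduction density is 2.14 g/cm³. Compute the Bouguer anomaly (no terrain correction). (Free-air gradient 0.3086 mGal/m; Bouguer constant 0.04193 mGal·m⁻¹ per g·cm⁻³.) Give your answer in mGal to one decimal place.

-81.6

Free-air correction = 0.3086 × 251.0 = 77.46 mGal
Free-air anomaly = 982434.71 − 982571.25 + (77.46) = -59.08 mGal
Bouguer slab correction = 0.04193 × 2.14 × 251.0 = 22.52 mGal
Simple Bouguer anomaly = -59.08 − (22.52) = -81.60 mGal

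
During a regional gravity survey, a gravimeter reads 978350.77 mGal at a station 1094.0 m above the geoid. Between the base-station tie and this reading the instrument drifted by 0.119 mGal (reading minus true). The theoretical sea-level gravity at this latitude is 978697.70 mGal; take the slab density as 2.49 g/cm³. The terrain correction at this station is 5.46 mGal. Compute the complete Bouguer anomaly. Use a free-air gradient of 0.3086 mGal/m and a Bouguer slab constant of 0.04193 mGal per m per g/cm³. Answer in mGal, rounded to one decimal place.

-118.2

Drift-corrected reading = 978350.77 − (0.119) = 978350.651 mGal
Free-air correction = 0.3086 × 1094.0 = 337.61 mGal
Free-air anomaly = 978350.651 − 978697.70 + (337.61) = -9.439 mGal
Bouguer slab correction = 0.04193 × 2.49 × 1094.0 = 114.22 mGal
Simple Bouguer anomaly = -9.439 − (114.22) = -123.659 mGal
Complete Bouguer anomaly = -123.659 + 5.46 = -118.199 mGal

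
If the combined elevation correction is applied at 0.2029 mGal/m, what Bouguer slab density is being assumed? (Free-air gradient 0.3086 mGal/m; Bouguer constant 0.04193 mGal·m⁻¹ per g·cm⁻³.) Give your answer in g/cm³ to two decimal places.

0.2029 = 0.3086 − 0.04193 × ρ
ρ = (0.3086 − 0.2029) / 0.04193 = 2.52 g/cm³

2.52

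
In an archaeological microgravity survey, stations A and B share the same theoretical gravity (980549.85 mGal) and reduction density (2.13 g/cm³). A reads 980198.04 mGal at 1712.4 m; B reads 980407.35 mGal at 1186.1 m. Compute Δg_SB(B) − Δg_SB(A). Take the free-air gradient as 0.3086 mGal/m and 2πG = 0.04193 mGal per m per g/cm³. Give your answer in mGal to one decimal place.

93.9

Δg_SB(A) = 980198.04 − 980549.85 + 0.3086×1712.4 − 0.04193×2.13×1712.4 = 23.70 mGal
Δg_SB(B) = 980407.35 − 980549.85 + 0.3086×1186.1 − 0.04193×2.13×1186.1 = 117.60 mGal
Difference = 117.60 − (23.70) = 93.90 mGal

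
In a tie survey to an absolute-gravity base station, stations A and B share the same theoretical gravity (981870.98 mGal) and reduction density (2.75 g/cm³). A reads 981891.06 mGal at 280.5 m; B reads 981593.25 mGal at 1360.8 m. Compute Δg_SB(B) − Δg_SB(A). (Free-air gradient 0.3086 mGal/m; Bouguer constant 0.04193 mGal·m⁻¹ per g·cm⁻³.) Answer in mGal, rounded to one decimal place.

Δg_SB(A) = 981891.06 − 981870.98 + 0.3086×280.5 − 0.04193×2.75×280.5 = 74.30 mGal
Δg_SB(B) = 981593.25 − 981870.98 + 0.3086×1360.8 − 0.04193×2.75×1360.8 = -14.70 mGal
Difference = -14.70 − (74.30) = -89.00 mGal

-89.0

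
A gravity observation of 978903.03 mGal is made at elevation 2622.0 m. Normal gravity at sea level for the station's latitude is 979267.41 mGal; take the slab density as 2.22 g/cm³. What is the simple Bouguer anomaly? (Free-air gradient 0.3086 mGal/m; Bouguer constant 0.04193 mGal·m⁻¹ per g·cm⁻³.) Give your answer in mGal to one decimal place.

200.7

Free-air correction = 0.3086 × 2622.0 = 809.15 mGal
Free-air anomaly = 978903.03 − 979267.41 + (809.15) = 444.77 mGal
Bouguer slab correction = 0.04193 × 2.22 × 2622.0 = 244.07 mGal
Simple Bouguer anomaly = 444.77 − (244.07) = 200.70 mGal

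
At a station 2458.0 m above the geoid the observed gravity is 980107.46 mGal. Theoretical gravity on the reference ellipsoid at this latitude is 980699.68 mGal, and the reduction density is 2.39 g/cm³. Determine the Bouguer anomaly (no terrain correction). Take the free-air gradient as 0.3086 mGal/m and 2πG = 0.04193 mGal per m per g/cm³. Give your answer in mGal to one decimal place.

Free-air correction = 0.3086 × 2458.0 = 758.54 mGal
Free-air anomaly = 980107.46 − 980699.68 + (758.54) = 166.32 mGal
Bouguer slab correction = 0.04193 × 2.39 × 2458.0 = 246.32 mGal
Simple Bouguer anomaly = 166.32 − (246.32) = -80.00 mGal

-80.0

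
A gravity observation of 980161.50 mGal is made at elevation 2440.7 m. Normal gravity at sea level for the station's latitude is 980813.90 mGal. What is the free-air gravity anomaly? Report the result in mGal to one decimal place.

100.8

Free-air correction = 0.3086 × 2440.7 = 753.20 mGal
Free-air anomaly = 980161.50 − 980813.90 + (753.20) = 100.80 mGal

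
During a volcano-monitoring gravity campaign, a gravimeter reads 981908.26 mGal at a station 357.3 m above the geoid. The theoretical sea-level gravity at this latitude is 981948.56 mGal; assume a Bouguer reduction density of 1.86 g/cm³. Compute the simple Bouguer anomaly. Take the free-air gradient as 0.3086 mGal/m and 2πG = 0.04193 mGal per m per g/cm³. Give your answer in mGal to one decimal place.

Free-air correction = 0.3086 × 357.3 = 110.26 mGal
Free-air anomaly = 981908.26 − 981948.56 + (110.26) = 69.96 mGal
Bouguer slab correction = 0.04193 × 1.86 × 357.3 = 27.87 mGal
Simple Bouguer anomaly = 69.96 − (27.87) = 42.09 mGal

42.1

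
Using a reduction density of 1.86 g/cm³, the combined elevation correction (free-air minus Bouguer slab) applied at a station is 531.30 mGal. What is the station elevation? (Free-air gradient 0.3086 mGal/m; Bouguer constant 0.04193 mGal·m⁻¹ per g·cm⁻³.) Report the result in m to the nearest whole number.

Combined gradient = 0.3086 − 0.04193 × 1.86 = 0.2306102 mGal/m
h = 531.30 / 0.2306102 = 2303.89 m

2304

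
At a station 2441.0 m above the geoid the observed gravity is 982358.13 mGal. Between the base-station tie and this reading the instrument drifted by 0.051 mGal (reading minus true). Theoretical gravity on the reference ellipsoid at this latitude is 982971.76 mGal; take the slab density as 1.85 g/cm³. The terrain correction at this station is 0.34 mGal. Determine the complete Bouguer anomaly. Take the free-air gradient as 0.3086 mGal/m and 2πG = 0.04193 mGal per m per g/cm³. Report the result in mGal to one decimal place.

Drift-corrected reading = 982358.13 − (0.051) = 982358.079 mGal
Free-air correction = 0.3086 × 2441.0 = 753.29 mGal
Free-air anomaly = 982358.079 − 982971.76 + (753.29) = 139.609 mGal
Bouguer slab correction = 0.04193 × 1.85 × 2441.0 = 189.35 mGal
Simple Bouguer anomaly = 139.609 − (189.35) = -49.741 mGal
Complete Bouguer anomaly = -49.741 + 0.34 = -49.401 mGal

-49.4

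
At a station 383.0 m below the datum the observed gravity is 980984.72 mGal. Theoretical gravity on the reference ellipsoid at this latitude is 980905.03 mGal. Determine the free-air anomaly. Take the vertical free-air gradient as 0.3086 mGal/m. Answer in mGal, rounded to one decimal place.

Free-air correction = 0.3086 × -383.0 = -118.19 mGal
Free-air anomaly = 980984.72 − 980905.03 + (-118.19) = -38.50 mGal

-38.5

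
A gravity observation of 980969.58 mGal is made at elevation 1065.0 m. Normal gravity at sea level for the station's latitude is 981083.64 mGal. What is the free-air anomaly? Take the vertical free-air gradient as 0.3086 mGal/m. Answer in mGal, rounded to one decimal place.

214.6

Free-air correction = 0.3086 × 1065.0 = 328.66 mGal
Free-air anomaly = 980969.58 − 981083.64 + (328.66) = 214.60 mGal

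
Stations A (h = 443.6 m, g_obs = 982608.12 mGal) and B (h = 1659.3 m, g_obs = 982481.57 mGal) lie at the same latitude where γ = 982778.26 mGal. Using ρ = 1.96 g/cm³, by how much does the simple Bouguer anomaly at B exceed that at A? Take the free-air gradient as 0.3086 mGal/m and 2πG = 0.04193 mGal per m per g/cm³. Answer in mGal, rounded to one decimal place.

Δg_SB(A) = 982608.12 − 982778.26 + 0.3086×443.6 − 0.04193×1.96×443.6 = -69.70 mGal
Δg_SB(B) = 982481.57 − 982778.26 + 0.3086×1659.3 − 0.04193×1.96×1659.3 = 79.00 mGal
Difference = 79.00 − (-69.70) = 148.70 mGal

148.7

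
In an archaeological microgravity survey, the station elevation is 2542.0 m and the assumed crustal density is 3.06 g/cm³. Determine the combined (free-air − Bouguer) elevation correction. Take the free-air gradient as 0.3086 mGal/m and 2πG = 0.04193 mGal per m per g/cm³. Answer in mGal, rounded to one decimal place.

458.3

Combined gradient = 0.3086 − 0.04193 × 3.06 = 0.1802942 mGal/m
Combined elevation correction = 0.1802942 × 2542.0 = 458.3 mGal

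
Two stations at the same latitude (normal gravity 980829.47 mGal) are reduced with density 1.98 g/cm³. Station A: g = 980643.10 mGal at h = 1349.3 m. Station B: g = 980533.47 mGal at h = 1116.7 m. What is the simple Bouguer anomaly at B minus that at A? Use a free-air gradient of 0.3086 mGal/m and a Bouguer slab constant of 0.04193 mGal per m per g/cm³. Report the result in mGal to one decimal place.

Δg_SB(A) = 980643.10 − 980829.47 + 0.3086×1349.3 − 0.04193×1.98×1349.3 = 118.00 mGal
Δg_SB(B) = 980533.47 − 980829.47 + 0.3086×1116.7 − 0.04193×1.98×1116.7 = -44.10 mGal
Difference = -44.10 − (118.00) = -162.10 mGal

-162.1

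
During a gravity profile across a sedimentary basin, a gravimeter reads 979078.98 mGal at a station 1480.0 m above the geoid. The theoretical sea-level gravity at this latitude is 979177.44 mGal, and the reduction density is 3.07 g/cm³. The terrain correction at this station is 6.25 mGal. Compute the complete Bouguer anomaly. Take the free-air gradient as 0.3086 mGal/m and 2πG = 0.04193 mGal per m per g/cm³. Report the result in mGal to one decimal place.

Free-air correction = 0.3086 × 1480.0 = 456.73 mGal
Free-air anomaly = 979078.98 − 979177.44 + (456.73) = 358.27 mGal
Bouguer slab correction = 0.04193 × 3.07 × 1480.0 = 190.51 mGal
Simple Bouguer anomaly = 358.27 − (190.51) = 167.76 mGal
Complete Bouguer anomaly = 167.76 + 6.25 = 174.01 mGal

174.0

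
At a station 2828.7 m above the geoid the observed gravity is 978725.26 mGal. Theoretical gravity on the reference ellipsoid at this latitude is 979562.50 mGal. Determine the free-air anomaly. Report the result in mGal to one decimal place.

Free-air correction = 0.3086 × 2828.7 = 872.94 mGal
Free-air anomaly = 978725.26 − 979562.50 + (872.94) = 35.70 mGal

35.7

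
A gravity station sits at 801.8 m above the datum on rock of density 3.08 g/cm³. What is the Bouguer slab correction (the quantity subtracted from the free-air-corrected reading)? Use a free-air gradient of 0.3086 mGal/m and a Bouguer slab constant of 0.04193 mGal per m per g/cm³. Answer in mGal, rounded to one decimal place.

Bouguer slab correction = 0.04193 × 3.08 × 801.8 = 103.5 mGal

103.5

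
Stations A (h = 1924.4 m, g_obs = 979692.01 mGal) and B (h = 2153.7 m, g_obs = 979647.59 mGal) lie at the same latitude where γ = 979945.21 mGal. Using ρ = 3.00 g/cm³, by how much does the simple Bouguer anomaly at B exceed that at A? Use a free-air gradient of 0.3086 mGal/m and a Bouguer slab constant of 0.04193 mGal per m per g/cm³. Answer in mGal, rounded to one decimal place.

Δg_SB(A) = 979692.01 − 979945.21 + 0.3086×1924.4 − 0.04193×3.00×1924.4 = 98.60 mGal
Δg_SB(B) = 979647.59 − 979945.21 + 0.3086×2153.7 − 0.04193×3.00×2153.7 = 96.10 mGal
Difference = 96.10 − (98.60) = -2.50 mGal

-2.5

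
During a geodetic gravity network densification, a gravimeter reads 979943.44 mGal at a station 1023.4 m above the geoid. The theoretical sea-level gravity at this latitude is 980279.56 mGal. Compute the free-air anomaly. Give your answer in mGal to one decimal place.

-20.3

Free-air correction = 0.3086 × 1023.4 = 315.82 mGal
Free-air anomaly = 979943.44 − 980279.56 + (315.82) = -20.30 mGal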